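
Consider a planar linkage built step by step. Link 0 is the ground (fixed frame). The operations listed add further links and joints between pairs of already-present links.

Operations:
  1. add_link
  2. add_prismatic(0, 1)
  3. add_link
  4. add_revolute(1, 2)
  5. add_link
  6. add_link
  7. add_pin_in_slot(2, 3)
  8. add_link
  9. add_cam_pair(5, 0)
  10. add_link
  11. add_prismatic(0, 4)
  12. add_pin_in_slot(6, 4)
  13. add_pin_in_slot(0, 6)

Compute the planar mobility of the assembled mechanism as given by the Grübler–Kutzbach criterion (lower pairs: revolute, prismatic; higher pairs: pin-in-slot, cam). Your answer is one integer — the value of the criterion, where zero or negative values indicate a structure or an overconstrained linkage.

M = 8

link 0 = ground. State L|J1|J2 = 1|0|0
+link1  2|0|0
P(0,1) f=1→J1  2|1|0
+link2  3|1|0
R(1,2) f=1→J1  3|2|0
+link3  4|2|0
+link4  5|2|0
PS(2,3) f=2→J2  5|2|1
+link5  6|2|1
C(5,0) f=2→J2  6|2|2
+link6  7|2|2
P(0,4) f=1→J1  7|3|2
PS(6,4) f=2→J2  7|3|3
PS(0,6) f=2→J2  7|3|4
M = 3(7−1)−2·3−4 = 18−6−4 = 8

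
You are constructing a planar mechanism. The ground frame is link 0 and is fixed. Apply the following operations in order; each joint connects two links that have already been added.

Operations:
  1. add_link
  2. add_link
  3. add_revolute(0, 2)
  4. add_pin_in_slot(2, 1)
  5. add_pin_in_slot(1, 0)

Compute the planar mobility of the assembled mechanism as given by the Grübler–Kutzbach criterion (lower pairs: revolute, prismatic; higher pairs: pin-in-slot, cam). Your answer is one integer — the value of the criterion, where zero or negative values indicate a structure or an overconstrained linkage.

M = 2

(L,J1,J2)=(1,0,0); link0 fixed
link1: (2,0,0)
link2: (3,0,0)
R 0-2 [J1]: (3,1,0)
PS 2-1 [J2]: (3,1,1)
PS 1-0 [J2]: (3,1,2)
Grübler: 3·2 − 2·1 − 2 = 2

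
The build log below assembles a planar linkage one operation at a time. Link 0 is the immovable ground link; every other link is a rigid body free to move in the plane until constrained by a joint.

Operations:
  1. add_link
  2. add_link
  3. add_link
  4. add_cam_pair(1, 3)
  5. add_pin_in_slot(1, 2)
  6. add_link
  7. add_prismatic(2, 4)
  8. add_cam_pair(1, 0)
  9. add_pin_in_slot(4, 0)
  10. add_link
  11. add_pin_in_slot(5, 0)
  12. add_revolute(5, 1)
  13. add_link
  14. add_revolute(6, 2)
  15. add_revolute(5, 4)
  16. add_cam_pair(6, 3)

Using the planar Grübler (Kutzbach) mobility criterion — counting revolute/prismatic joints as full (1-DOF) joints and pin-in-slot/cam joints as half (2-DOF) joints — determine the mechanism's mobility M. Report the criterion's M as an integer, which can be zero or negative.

M = 4

L=1 J1=0 J2=0
add link → L=2 J1=0 J2=0
add link → L=3 J1=0 J2=0
add link → L=4 J1=0 J2=0
C@1,3 dof=2 J2 → L=4 J1=0 J2=1
PS@1,2 dof=2 J2 → L=4 J1=0 J2=2
add link → L=5 J1=0 J2=2
P@2,4 dof=1 J1 → L=5 J1=1 J2=2
C@1,0 dof=2 J2 → L=5 J1=1 J2=3
PS@4,0 dof=2 J2 → L=5 J1=1 J2=4
add link → L=6 J1=1 J2=4
PS@5,0 dof=2 J2 → L=6 J1=1 J2=5
R@5,1 dof=1 J1 → L=6 J1=2 J2=5
add link → L=7 J1=2 J2=5
R@6,2 dof=1 J1 → L=7 J1=3 J2=5
R@5,4 dof=1 J1 → L=7 J1=4 J2=5
C@6,3 dof=2 J2 → L=7 J1=4 J2=6
M=3(L−1)−2J1−J2=3·6−2·4−6=4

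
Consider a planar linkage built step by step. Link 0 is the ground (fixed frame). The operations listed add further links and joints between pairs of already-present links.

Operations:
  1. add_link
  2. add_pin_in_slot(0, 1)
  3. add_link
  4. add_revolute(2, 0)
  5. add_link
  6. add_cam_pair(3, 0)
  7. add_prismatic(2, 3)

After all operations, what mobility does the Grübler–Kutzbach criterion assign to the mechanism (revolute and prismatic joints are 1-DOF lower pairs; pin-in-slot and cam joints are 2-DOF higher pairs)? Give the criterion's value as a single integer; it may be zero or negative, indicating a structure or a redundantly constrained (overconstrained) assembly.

link 0 = ground. State L|J1|J2 = 1|0|0
+link1  2|0|0
PS(0,1) f=2→J2  2|0|1
+link2  3|0|1
R(2,0) f=1→J1  3|1|1
+link3  4|1|1
C(3,0) f=2→J2  4|1|2
P(2,3) f=1→J1  4|2|2
M = 3(4−1)−2·2−2 = 9−4−2 = 3

M = 3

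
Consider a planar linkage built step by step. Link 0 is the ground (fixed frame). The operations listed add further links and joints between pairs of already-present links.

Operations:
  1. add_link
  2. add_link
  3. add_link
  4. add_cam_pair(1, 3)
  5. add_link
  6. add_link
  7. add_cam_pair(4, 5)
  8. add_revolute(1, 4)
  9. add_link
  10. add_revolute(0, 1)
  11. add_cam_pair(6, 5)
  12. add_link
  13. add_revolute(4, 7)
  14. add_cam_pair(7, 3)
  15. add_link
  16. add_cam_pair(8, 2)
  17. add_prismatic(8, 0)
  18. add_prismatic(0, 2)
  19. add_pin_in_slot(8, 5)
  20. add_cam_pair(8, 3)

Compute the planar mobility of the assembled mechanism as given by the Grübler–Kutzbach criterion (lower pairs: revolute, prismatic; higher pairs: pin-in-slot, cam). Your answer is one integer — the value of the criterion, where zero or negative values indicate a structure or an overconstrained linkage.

M = 7

[1;0;0] (link 0 is ground)
L+ [2;0;0]
L+ [3;0;0]
L+ [4;0;0]
C(1,3)∈J2 [4;0;1]
L+ [5;0;1]
L+ [6;0;1]
C(4,5)∈J2 [6;0;2]
R(1,4)∈J1 [6;1;2]
L+ [7;1;2]
R(0,1)∈J1 [7;2;2]
C(6,5)∈J2 [7;2;3]
L+ [8;2;3]
R(4,7)∈J1 [8;3;3]
C(7,3)∈J2 [8;3;4]
L+ [9;3;4]
C(8,2)∈J2 [9;3;5]
P(8,0)∈J1 [9;4;5]
P(0,2)∈J1 [9;5;5]
PS(8,5)∈J2 [9;5;6]
C(8,3)∈J2 [9;5;7]
mobility = 24 − 10 − 7 = 7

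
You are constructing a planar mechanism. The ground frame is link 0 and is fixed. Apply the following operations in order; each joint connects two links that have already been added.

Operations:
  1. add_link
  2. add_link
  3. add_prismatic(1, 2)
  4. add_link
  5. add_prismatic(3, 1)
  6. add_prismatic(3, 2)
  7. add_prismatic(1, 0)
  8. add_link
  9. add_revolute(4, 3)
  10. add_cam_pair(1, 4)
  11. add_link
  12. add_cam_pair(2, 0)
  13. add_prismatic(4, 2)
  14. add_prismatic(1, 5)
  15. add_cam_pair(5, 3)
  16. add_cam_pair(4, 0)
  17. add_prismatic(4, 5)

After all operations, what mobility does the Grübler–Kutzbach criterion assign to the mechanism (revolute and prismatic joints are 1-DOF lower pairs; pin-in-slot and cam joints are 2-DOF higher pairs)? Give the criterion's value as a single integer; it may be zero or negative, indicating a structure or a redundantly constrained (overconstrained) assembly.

M = -5

L=1 J1=0 J2=0
add link → L=2 J1=0 J2=0
add link → L=3 J1=0 J2=0
P@1,2 dof=1 J1 → L=3 J1=1 J2=0
add link → L=4 J1=1 J2=0
P@3,1 dof=1 J1 → L=4 J1=2 J2=0
P@3,2 dof=1 J1 → L=4 J1=3 J2=0
P@1,0 dof=1 J1 → L=4 J1=4 J2=0
add link → L=5 J1=4 J2=0
R@4,3 dof=1 J1 → L=5 J1=5 J2=0
C@1,4 dof=2 J2 → L=5 J1=5 J2=1
add link → L=6 J1=5 J2=1
C@2,0 dof=2 J2 → L=6 J1=5 J2=2
P@4,2 dof=1 J1 → L=6 J1=6 J2=2
P@1,5 dof=1 J1 → L=6 J1=7 J2=2
C@5,3 dof=2 J2 → L=6 J1=7 J2=3
C@4,0 dof=2 J2 → L=6 J1=7 J2=4
P@4,5 dof=1 J1 → L=6 J1=8 J2=4
M=3(L−1)−2J1−J2=3·5−2·8−4=-5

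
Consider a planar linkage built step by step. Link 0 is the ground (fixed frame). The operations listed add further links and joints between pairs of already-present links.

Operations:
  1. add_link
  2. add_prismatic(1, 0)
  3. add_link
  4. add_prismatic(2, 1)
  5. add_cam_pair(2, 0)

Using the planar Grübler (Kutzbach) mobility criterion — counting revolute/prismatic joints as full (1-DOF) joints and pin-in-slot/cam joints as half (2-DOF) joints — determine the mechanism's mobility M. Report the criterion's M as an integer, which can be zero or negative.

M = 1

link 0 = ground. State L|J1|J2 = 1|0|0
+link1  2|0|0
P(1,0) f=1→J1  2|1|0
+link2  3|1|0
P(2,1) f=1→J1  3|2|0
C(2,0) f=2→J2  3|2|1
M = 3(3−1)−2·2−1 = 6−4−1 = 1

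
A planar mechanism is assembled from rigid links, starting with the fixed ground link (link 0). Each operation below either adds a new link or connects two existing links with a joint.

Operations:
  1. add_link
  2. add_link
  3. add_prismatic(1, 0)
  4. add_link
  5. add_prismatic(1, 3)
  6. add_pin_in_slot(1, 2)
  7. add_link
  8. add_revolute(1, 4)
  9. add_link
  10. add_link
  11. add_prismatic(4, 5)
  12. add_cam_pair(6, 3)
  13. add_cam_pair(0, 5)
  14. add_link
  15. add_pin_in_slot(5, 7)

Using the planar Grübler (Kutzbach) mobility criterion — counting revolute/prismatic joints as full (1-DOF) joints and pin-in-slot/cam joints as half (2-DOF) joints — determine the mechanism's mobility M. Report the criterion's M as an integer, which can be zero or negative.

M = 9

[1;0;0] (link 0 is ground)
L+ [2;0;0]
L+ [3;0;0]
P(1,0)∈J1 [3;1;0]
L+ [4;1;0]
P(1,3)∈J1 [4;2;0]
PS(1,2)∈J2 [4;2;1]
L+ [5;2;1]
R(1,4)∈J1 [5;3;1]
L+ [6;3;1]
L+ [7;3;1]
P(4,5)∈J1 [7;4;1]
C(6,3)∈J2 [7;4;2]
C(0,5)∈J2 [7;4;3]
L+ [8;4;3]
PS(5,7)∈J2 [8;4;4]
mobility = 21 − 8 − 4 = 9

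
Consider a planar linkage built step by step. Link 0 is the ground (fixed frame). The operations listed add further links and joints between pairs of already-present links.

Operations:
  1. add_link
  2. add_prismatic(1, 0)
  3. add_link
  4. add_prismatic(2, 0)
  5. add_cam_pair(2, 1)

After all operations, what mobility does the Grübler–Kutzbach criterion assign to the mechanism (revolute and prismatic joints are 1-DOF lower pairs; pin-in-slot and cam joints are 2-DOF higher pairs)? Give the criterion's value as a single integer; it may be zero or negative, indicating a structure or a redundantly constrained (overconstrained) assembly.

M = 1

[1;0;0] (link 0 is ground)
L+ [2;0;0]
P(1,0)∈J1 [2;1;0]
L+ [3;1;0]
P(2,0)∈J1 [3;2;0]
C(2,1)∈J2 [3;2;1]
mobility = 6 − 4 − 1 = 1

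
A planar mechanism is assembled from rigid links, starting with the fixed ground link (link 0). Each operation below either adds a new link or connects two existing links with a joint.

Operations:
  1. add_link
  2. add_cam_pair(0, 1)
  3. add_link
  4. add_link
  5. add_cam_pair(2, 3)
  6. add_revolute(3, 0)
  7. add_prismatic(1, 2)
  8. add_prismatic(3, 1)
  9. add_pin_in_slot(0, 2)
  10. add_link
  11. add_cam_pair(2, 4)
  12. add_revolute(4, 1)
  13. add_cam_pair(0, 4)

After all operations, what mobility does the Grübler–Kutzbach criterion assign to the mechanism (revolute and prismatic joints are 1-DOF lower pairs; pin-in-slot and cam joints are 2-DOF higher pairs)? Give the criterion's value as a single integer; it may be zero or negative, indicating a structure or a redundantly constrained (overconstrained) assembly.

(L,J1,J2)=(1,0,0); link0 fixed
link1: (2,0,0)
C 0-1 [J2]: (2,0,1)
link2: (3,0,1)
link3: (4,0,1)
C 2-3 [J2]: (4,0,2)
R 3-0 [J1]: (4,1,2)
P 1-2 [J1]: (4,2,2)
P 3-1 [J1]: (4,3,2)
PS 0-2 [J2]: (4,3,3)
link4: (5,3,3)
C 2-4 [J2]: (5,3,4)
R 4-1 [J1]: (5,4,4)
C 0-4 [J2]: (5,4,5)
Grübler: 3·4 − 2·4 − 5 = -1

M = -1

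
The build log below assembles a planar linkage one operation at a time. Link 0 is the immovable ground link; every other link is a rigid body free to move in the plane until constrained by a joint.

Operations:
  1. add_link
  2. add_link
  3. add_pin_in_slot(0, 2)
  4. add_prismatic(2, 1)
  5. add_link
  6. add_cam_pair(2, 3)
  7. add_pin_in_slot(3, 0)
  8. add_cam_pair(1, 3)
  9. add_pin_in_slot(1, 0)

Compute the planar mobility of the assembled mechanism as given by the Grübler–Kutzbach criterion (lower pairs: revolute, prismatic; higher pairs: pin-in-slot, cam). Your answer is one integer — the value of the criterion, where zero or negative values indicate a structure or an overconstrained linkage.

M = 2

L=1 J1=0 J2=0
add link → L=2 J1=0 J2=0
add link → L=3 J1=0 J2=0
PS@0,2 dof=2 J2 → L=3 J1=0 J2=1
P@2,1 dof=1 J1 → L=3 J1=1 J2=1
add link → L=4 J1=1 J2=1
C@2,3 dof=2 J2 → L=4 J1=1 J2=2
PS@3,0 dof=2 J2 → L=4 J1=1 J2=3
C@1,3 dof=2 J2 → L=4 J1=1 J2=4
PS@1,0 dof=2 J2 → L=4 J1=1 J2=5
M=3(L−1)−2J1−J2=3·3−2·1−5=2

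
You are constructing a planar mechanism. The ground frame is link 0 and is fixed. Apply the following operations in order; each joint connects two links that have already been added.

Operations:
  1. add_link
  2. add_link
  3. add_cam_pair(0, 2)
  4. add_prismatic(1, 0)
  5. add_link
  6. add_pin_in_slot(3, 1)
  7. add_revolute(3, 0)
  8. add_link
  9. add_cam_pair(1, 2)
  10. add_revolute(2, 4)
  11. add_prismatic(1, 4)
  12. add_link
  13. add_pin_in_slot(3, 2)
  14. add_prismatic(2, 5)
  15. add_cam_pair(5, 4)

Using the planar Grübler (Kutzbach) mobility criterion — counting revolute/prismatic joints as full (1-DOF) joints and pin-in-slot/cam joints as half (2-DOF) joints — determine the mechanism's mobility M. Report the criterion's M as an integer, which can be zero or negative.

M = 0

link 0 = ground. State L|J1|J2 = 1|0|0
+link1  2|0|0
+link2  3|0|0
C(0,2) f=2→J2  3|0|1
P(1,0) f=1→J1  3|1|1
+link3  4|1|1
PS(3,1) f=2→J2  4|1|2
R(3,0) f=1→J1  4|2|2
+link4  5|2|2
C(1,2) f=2→J2  5|2|3
R(2,4) f=1→J1  5|3|3
P(1,4) f=1→J1  5|4|3
+link5  6|4|3
PS(3,2) f=2→J2  6|4|4
P(2,5) f=1→J1  6|5|4
C(5,4) f=2→J2  6|5|5
M = 3(6−1)−2·5−5 = 15−10−5 = 0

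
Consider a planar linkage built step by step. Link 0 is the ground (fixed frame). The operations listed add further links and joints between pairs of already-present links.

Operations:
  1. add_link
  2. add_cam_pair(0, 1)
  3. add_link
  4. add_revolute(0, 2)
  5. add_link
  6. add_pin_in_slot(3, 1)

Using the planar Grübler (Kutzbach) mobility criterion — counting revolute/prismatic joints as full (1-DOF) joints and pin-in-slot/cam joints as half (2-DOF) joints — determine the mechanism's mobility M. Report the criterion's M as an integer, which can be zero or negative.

link 0 = ground. State L|J1|J2 = 1|0|0
+link1  2|0|0
C(0,1) f=2→J2  2|0|1
+link2  3|0|1
R(0,2) f=1→J1  3|1|1
+link3  4|1|1
PS(3,1) f=2→J2  4|1|2
M = 3(4−1)−2·1−2 = 9−2−2 = 5

M = 5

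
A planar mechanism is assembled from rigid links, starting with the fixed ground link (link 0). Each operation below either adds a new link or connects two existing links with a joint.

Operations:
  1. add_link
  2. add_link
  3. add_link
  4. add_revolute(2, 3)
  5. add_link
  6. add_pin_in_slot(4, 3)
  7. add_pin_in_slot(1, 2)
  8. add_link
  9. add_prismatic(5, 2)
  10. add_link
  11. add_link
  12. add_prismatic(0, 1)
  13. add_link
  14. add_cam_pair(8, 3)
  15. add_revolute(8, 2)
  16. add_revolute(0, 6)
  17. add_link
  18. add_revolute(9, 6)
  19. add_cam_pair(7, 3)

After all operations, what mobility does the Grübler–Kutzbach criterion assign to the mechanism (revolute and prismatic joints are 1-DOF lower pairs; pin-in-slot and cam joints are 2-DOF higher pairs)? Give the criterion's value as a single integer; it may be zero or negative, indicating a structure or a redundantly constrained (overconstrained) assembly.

(L,J1,J2)=(1,0,0); link0 fixed
link1: (2,0,0)
link2: (3,0,0)
link3: (4,0,0)
R 2-3 [J1]: (4,1,0)
link4: (5,1,0)
PS 4-3 [J2]: (5,1,1)
PS 1-2 [J2]: (5,1,2)
link5: (6,1,2)
P 5-2 [J1]: (6,2,2)
link6: (7,2,2)
link7: (8,2,2)
P 0-1 [J1]: (8,3,2)
link8: (9,3,2)
C 8-3 [J2]: (9,3,3)
R 8-2 [J1]: (9,4,3)
R 0-6 [J1]: (9,5,3)
link9: (10,5,3)
R 9-6 [J1]: (10,6,3)
C 7-3 [J2]: (10,6,4)
Grübler: 3·9 − 2·6 − 4 = 11

M = 11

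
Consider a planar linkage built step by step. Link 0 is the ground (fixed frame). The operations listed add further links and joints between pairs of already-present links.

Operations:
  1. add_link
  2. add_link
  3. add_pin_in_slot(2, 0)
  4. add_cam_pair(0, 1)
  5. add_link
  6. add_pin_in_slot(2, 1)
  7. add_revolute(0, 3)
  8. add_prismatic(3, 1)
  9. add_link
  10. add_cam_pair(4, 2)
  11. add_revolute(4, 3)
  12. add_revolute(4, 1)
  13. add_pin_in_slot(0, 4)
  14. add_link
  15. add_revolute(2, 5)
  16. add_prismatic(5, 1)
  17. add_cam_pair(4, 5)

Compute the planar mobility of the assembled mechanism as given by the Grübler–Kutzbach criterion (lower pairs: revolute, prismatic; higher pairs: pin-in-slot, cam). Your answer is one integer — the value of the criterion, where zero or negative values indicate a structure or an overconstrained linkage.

ground; <1,0,0>
#1 <2,0,0>
#2 <3,0,0>
PS:2↔0 J2 <3,0,1>
C:0↔1 J2 <3,0,2>
#3 <4,0,2>
PS:2↔1 J2 <4,0,3>
R:0↔3 J1 <4,1,3>
P:3↔1 J1 <4,2,3>
#4 <5,2,3>
C:4↔2 J2 <5,2,4>
R:4↔3 J1 <5,3,4>
R:4↔1 J1 <5,4,4>
PS:0↔4 J2 <5,4,5>
#5 <6,4,5>
R:2↔5 J1 <6,5,5>
P:5↔1 J1 <6,6,5>
C:4↔5 J2 <6,6,6>
3×5 − 2×6 − 1×6 = -3

M = -3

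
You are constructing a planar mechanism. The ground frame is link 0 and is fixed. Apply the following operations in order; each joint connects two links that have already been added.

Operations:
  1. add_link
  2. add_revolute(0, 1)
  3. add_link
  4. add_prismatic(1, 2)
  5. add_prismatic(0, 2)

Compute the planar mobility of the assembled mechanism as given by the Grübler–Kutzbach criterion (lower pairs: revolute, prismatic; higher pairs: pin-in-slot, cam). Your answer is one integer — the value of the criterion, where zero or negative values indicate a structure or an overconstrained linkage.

L=1 J1=0 J2=0
add link → L=2 J1=0 J2=0
R@0,1 dof=1 J1 → L=2 J1=1 J2=0
add link → L=3 J1=1 J2=0
P@1,2 dof=1 J1 → L=3 J1=2 J2=0
P@0,2 dof=1 J1 → L=3 J1=3 J2=0
M=3(L−1)−2J1−J2=3·2−2·3−0=0

M = 0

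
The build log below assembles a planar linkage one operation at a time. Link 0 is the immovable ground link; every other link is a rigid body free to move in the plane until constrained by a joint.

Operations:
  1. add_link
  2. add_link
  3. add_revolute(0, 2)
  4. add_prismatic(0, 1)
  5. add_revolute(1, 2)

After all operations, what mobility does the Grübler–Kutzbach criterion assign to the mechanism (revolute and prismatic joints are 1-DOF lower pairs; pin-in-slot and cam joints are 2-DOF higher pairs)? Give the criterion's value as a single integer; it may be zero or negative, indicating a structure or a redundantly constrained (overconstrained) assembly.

M = 0

(L,J1,J2)=(1,0,0); link0 fixed
link1: (2,0,0)
link2: (3,0,0)
R 0-2 [J1]: (3,1,0)
P 0-1 [J1]: (3,2,0)
R 1-2 [J1]: (3,3,0)
Grübler: 3·2 − 2·3 − 0 = 0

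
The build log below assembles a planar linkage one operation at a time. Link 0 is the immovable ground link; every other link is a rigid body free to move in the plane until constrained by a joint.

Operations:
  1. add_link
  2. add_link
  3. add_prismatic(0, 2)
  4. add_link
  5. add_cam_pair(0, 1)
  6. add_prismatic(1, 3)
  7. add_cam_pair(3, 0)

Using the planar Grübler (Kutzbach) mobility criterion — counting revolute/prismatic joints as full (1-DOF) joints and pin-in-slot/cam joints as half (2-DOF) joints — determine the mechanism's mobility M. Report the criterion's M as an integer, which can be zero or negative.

link 0 = ground. State L|J1|J2 = 1|0|0
+link1  2|0|0
+link2  3|0|0
P(0,2) f=1→J1  3|1|0
+link3  4|1|0
C(0,1) f=2→J2  4|1|1
P(1,3) f=1→J1  4|2|1
C(3,0) f=2→J2  4|2|2
M = 3(4−1)−2·2−2 = 9−4−2 = 3

M = 3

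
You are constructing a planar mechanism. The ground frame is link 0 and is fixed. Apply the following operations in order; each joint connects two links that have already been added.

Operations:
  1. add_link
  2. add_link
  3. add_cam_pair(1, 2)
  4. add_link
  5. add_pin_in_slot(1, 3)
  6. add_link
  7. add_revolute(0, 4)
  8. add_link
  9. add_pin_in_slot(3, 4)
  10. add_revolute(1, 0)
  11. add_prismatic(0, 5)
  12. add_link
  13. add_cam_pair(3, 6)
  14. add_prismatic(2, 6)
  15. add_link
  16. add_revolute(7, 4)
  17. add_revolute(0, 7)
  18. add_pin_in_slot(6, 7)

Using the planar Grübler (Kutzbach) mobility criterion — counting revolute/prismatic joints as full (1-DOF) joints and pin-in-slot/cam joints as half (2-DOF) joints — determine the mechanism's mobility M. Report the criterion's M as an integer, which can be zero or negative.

M = 4

ground; <1,0,0>
#1 <2,0,0>
#2 <3,0,0>
C:1↔2 J2 <3,0,1>
#3 <4,0,1>
PS:1↔3 J2 <4,0,2>
#4 <5,0,2>
R:0↔4 J1 <5,1,2>
#5 <6,1,2>
PS:3↔4 J2 <6,1,3>
R:1↔0 J1 <6,2,3>
P:0↔5 J1 <6,3,3>
#6 <7,3,3>
C:3↔6 J2 <7,3,4>
P:2↔6 J1 <7,4,4>
#7 <8,4,4>
R:7↔4 J1 <8,5,4>
R:0↔7 J1 <8,6,4>
PS:6↔7 J2 <8,6,5>
3×7 − 2×6 − 1×5 = 4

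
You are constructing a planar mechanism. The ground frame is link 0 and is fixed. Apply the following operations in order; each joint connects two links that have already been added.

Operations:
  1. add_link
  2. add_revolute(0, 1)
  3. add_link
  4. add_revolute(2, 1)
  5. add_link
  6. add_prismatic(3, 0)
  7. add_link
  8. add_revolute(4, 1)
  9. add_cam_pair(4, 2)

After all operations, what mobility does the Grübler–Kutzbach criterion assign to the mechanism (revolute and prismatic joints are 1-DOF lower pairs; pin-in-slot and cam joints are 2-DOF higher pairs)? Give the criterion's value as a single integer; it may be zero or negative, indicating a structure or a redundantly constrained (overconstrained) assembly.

ground; <1,0,0>
#1 <2,0,0>
R:0↔1 J1 <2,1,0>
#2 <3,1,0>
R:2↔1 J1 <3,2,0>
#3 <4,2,0>
P:3↔0 J1 <4,3,0>
#4 <5,3,0>
R:4↔1 J1 <5,4,0>
C:4↔2 J2 <5,4,1>
3×4 − 2×4 − 1×1 = 3

M = 3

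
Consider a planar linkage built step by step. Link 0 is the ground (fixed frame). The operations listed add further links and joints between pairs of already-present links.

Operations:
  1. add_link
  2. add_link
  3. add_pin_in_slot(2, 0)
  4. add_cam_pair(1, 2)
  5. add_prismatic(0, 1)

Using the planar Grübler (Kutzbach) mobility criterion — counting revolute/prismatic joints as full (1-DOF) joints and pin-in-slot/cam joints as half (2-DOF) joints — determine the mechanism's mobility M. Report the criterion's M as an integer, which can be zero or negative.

M = 2

link 0 = ground. State L|J1|J2 = 1|0|0
+link1  2|0|0
+link2  3|0|0
PS(2,0) f=2→J2  3|0|1
C(1,2) f=2→J2  3|0|2
P(0,1) f=1→J1  3|1|2
M = 3(3−1)−2·1−2 = 6−2−2 = 2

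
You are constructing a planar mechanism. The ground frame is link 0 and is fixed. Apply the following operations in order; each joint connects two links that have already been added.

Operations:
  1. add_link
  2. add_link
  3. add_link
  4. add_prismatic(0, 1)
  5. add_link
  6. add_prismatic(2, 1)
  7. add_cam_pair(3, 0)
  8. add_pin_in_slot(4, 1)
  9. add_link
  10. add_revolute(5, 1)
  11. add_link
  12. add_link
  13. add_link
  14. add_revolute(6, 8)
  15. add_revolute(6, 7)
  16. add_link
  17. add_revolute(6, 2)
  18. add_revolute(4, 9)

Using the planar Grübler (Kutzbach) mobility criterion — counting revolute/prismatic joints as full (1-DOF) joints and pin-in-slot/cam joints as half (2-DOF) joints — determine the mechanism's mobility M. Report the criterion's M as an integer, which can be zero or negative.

link 0 = ground. State L|J1|J2 = 1|0|0
+link1  2|0|0
+link2  3|0|0
+link3  4|0|0
P(0,1) f=1→J1  4|1|0
+link4  5|1|0
P(2,1) f=1→J1  5|2|0
C(3,0) f=2→J2  5|2|1
PS(4,1) f=2→J2  5|2|2
+link5  6|2|2
R(5,1) f=1→J1  6|3|2
+link6  7|3|2
+link7  8|3|2
+link8  9|3|2
R(6,8) f=1→J1  9|4|2
R(6,7) f=1→J1  9|5|2
+link9  10|5|2
R(6,2) f=1→J1  10|6|2
R(4,9) f=1→J1  10|7|2
M = 3(10−1)−2·7−2 = 27−14−2 = 11

M = 11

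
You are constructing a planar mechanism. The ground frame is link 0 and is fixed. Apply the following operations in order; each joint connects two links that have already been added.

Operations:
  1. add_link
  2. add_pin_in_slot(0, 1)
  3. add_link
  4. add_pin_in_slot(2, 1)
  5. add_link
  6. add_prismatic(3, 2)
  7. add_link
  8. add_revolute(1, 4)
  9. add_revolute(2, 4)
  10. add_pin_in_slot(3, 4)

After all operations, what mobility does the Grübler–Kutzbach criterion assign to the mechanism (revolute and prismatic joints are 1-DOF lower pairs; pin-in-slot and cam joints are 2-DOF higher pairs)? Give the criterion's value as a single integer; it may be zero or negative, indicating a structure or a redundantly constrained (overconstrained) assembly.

link 0 = ground. State L|J1|J2 = 1|0|0
+link1  2|0|0
PS(0,1) f=2→J2  2|0|1
+link2  3|0|1
PS(2,1) f=2→J2  3|0|2
+link3  4|0|2
P(3,2) f=1→J1  4|1|2
+link4  5|1|2
R(1,4) f=1→J1  5|2|2
R(2,4) f=1→J1  5|3|2
PS(3,4) f=2→J2  5|3|3
M = 3(5−1)−2·3−3 = 12−6−3 = 3

M = 3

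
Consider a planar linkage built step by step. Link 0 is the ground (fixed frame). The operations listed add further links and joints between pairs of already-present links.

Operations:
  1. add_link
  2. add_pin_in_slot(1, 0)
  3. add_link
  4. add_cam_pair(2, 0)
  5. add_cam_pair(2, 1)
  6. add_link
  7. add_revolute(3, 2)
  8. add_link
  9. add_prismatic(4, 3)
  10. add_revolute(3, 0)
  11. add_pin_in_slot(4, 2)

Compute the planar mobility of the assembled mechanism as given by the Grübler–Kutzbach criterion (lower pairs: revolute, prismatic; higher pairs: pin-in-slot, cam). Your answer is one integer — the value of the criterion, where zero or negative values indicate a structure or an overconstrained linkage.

(L,J1,J2)=(1,0,0); link0 fixed
link1: (2,0,0)
PS 1-0 [J2]: (2,0,1)
link2: (3,0,1)
C 2-0 [J2]: (3,0,2)
C 2-1 [J2]: (3,0,3)
link3: (4,0,3)
R 3-2 [J1]: (4,1,3)
link4: (5,1,3)
P 4-3 [J1]: (5,2,3)
R 3-0 [J1]: (5,3,3)
PS 4-2 [J2]: (5,3,4)
Grübler: 3·4 − 2·3 − 4 = 2

M = 2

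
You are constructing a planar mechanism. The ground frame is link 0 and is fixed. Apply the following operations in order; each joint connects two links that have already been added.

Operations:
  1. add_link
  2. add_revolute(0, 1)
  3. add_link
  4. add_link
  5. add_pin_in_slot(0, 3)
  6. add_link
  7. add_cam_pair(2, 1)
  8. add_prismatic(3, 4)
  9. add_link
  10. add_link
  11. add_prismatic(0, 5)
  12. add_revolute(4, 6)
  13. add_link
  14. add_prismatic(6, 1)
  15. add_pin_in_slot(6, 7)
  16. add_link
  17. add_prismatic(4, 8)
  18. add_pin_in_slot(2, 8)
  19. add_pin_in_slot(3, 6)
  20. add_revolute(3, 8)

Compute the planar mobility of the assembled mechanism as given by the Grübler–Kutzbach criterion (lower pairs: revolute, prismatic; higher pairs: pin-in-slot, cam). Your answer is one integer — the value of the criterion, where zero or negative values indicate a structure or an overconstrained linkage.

L=1 J1=0 J2=0
add link → L=2 J1=0 J2=0
R@0,1 dof=1 J1 → L=2 J1=1 J2=0
add link → L=3 J1=1 J2=0
add link → L=4 J1=1 J2=0
PS@0,3 dof=2 J2 → L=4 J1=1 J2=1
add link → L=5 J1=1 J2=1
C@2,1 dof=2 J2 → L=5 J1=1 J2=2
P@3,4 dof=1 J1 → L=5 J1=2 J2=2
add link → L=6 J1=2 J2=2
add link → L=7 J1=2 J2=2
P@0,5 dof=1 J1 → L=7 J1=3 J2=2
R@4,6 dof=1 J1 → L=7 J1=4 J2=2
add link → L=8 J1=4 J2=2
P@6,1 dof=1 J1 → L=8 J1=5 J2=2
PS@6,7 dof=2 J2 → L=8 J1=5 J2=3
add link → L=9 J1=5 J2=3
P@4,8 dof=1 J1 → L=9 J1=6 J2=3
PS@2,8 dof=2 J2 → L=9 J1=6 J2=4
PS@3,6 dof=2 J2 → L=9 J1=6 J2=5
R@3,8 dof=1 J1 → L=9 J1=7 J2=5
M=3(L−1)−2J1−J2=3·8−2·7−5=5

M = 5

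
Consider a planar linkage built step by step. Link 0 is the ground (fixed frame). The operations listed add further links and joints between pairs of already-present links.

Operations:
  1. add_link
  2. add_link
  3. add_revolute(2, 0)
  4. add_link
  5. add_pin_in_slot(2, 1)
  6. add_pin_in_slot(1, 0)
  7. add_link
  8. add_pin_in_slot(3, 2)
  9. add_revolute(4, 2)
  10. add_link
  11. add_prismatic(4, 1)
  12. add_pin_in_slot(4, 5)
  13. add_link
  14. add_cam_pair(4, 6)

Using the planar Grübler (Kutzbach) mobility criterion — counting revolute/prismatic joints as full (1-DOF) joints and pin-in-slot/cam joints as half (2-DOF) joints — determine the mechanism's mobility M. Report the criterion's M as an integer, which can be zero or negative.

[1;0;0] (link 0 is ground)
L+ [2;0;0]
L+ [3;0;0]
R(2,0)∈J1 [3;1;0]
L+ [4;1;0]
PS(2,1)∈J2 [4;1;1]
PS(1,0)∈J2 [4;1;2]
L+ [5;1;2]
PS(3,2)∈J2 [5;1;3]
R(4,2)∈J1 [5;2;3]
L+ [6;2;3]
P(4,1)∈J1 [6;3;3]
PS(4,5)∈J2 [6;3;4]
L+ [7;3;4]
C(4,6)∈J2 [7;3;5]
mobility = 18 − 6 − 5 = 7

M = 7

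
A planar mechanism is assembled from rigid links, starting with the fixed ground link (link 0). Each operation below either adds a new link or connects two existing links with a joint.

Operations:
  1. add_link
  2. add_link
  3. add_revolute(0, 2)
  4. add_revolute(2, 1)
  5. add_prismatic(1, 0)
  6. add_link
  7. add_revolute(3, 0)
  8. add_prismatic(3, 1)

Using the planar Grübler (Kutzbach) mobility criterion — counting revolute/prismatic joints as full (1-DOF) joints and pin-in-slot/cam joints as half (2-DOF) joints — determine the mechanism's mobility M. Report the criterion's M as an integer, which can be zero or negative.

M = -1

(L,J1,J2)=(1,0,0); link0 fixed
link1: (2,0,0)
link2: (3,0,0)
R 0-2 [J1]: (3,1,0)
R 2-1 [J1]: (3,2,0)
P 1-0 [J1]: (3,3,0)
link3: (4,3,0)
R 3-0 [J1]: (4,4,0)
P 3-1 [J1]: (4,5,0)
Grübler: 3·3 − 2·5 − 0 = -1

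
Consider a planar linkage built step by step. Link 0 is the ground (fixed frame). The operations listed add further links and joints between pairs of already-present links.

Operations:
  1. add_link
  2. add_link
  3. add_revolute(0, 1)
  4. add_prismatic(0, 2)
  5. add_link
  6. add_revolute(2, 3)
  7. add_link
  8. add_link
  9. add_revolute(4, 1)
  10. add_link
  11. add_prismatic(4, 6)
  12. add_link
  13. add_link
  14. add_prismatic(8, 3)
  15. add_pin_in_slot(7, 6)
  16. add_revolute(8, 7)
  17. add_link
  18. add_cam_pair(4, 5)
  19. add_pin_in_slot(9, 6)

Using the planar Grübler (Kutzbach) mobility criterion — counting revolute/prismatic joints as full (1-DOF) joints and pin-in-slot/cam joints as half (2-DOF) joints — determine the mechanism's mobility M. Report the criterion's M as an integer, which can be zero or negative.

M = 10

(L,J1,J2)=(1,0,0); link0 fixed
link1: (2,0,0)
link2: (3,0,0)
R 0-1 [J1]: (3,1,0)
P 0-2 [J1]: (3,2,0)
link3: (4,2,0)
R 2-3 [J1]: (4,3,0)
link4: (5,3,0)
link5: (6,3,0)
R 4-1 [J1]: (6,4,0)
link6: (7,4,0)
P 4-6 [J1]: (7,5,0)
link7: (8,5,0)
link8: (9,5,0)
P 8-3 [J1]: (9,6,0)
PS 7-6 [J2]: (9,6,1)
R 8-7 [J1]: (9,7,1)
link9: (10,7,1)
C 4-5 [J2]: (10,7,2)
PS 9-6 [J2]: (10,7,3)
Grübler: 3·9 − 2·7 − 3 = 10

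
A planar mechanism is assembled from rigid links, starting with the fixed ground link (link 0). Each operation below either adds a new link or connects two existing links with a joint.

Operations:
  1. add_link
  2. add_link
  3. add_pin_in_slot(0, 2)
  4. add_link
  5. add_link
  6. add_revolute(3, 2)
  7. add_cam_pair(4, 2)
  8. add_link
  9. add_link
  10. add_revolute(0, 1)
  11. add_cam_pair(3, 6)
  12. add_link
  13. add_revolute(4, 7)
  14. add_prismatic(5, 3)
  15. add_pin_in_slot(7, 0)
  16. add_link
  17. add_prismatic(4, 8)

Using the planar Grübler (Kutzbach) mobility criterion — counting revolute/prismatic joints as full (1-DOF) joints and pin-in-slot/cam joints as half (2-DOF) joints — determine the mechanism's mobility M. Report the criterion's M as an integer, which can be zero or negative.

ground; <1,0,0>
#1 <2,0,0>
#2 <3,0,0>
PS:0↔2 J2 <3,0,1>
#3 <4,0,1>
#4 <5,0,1>
R:3↔2 J1 <5,1,1>
C:4↔2 J2 <5,1,2>
#5 <6,1,2>
#6 <7,1,2>
R:0↔1 J1 <7,2,2>
C:3↔6 J2 <7,2,3>
#7 <8,2,3>
R:4↔7 J1 <8,3,3>
P:5↔3 J1 <8,4,3>
PS:7↔0 J2 <8,4,4>
#8 <9,4,4>
P:4↔8 J1 <9,5,4>
3×8 − 2×5 − 1×4 = 10

M = 10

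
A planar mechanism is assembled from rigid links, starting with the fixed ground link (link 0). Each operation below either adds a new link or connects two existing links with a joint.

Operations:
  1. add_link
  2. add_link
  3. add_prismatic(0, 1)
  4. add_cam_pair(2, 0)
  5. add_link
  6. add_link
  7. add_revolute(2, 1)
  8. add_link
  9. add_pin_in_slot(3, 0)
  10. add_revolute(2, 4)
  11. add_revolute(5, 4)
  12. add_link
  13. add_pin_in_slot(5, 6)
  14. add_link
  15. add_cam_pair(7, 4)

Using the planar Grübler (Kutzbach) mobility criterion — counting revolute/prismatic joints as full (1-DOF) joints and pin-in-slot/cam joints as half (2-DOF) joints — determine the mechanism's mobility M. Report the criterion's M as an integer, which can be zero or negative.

M = 9

(L,J1,J2)=(1,0,0); link0 fixed
link1: (2,0,0)
link2: (3,0,0)
P 0-1 [J1]: (3,1,0)
C 2-0 [J2]: (3,1,1)
link3: (4,1,1)
link4: (5,1,1)
R 2-1 [J1]: (5,2,1)
link5: (6,2,1)
PS 3-0 [J2]: (6,2,2)
R 2-4 [J1]: (6,3,2)
R 5-4 [J1]: (6,4,2)
link6: (7,4,2)
PS 5-6 [J2]: (7,4,3)
link7: (8,4,3)
C 7-4 [J2]: (8,4,4)
Grübler: 3·7 − 2·4 − 4 = 9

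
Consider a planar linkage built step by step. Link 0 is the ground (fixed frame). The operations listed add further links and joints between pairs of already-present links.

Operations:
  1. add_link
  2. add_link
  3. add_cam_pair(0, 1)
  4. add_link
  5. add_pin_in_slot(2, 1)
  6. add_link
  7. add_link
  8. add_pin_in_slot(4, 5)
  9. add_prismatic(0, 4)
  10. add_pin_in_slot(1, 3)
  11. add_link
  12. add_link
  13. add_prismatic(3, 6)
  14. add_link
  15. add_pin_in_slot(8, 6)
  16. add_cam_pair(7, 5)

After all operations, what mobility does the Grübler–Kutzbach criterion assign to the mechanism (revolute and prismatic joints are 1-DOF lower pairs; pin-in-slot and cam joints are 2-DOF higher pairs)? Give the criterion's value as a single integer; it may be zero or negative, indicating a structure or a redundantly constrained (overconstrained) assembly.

link 0 = ground. State L|J1|J2 = 1|0|0
+link1  2|0|0
+link2  3|0|0
C(0,1) f=2→J2  3|0|1
+link3  4|0|1
PS(2,1) f=2→J2  4|0|2
+link4  5|0|2
+link5  6|0|2
PS(4,5) f=2→J2  6|0|3
P(0,4) f=1→J1  6|1|3
PS(1,3) f=2→J2  6|1|4
+link6  7|1|4
+link7  8|1|4
P(3,6) f=1→J1  8|2|4
+link8  9|2|4
PS(8,6) f=2→J2  9|2|5
C(7,5) f=2→J2  9|2|6
M = 3(9−1)−2·2−6 = 24−4−6 = 14

M = 14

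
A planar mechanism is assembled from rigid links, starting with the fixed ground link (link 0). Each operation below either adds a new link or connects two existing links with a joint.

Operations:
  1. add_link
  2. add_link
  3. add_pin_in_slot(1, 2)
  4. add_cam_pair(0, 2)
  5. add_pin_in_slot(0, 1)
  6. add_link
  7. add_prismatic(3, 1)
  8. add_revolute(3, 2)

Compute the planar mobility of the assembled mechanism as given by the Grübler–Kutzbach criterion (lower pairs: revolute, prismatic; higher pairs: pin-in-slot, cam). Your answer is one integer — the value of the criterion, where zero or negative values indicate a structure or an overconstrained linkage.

link 0 = ground. State L|J1|J2 = 1|0|0
+link1  2|0|0
+link2  3|0|0
PS(1,2) f=2→J2  3|0|1
C(0,2) f=2→J2  3|0|2
PS(0,1) f=2→J2  3|0|3
+link3  4|0|3
P(3,1) f=1→J1  4|1|3
R(3,2) f=1→J1  4|2|3
M = 3(4−1)−2·2−3 = 9−4−3 = 2

M = 2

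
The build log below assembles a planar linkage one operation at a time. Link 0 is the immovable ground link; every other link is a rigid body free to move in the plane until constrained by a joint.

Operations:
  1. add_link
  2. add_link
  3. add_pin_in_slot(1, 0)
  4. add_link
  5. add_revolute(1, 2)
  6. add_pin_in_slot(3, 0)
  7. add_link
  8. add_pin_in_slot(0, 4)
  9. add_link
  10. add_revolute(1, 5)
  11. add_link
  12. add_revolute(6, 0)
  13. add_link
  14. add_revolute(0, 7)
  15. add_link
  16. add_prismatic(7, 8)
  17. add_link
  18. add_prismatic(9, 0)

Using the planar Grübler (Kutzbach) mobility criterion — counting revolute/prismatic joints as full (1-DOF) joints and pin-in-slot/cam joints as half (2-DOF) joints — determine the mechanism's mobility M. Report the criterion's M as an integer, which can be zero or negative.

link 0 = ground. State L|J1|J2 = 1|0|0
+link1  2|0|0
+link2  3|0|0
PS(1,0) f=2→J2  3|0|1
+link3  4|0|1
R(1,2) f=1→J1  4|1|1
PS(3,0) f=2→J2  4|1|2
+link4  5|1|2
PS(0,4) f=2→J2  5|1|3
+link5  6|1|3
R(1,5) f=1→J1  6|2|3
+link6  7|2|3
R(6,0) f=1→J1  7|3|3
+link7  8|3|3
R(0,7) f=1→J1  8|4|3
+link8  9|4|3
P(7,8) f=1→J1  9|5|3
+link9  10|5|3
P(9,0) f=1→J1  10|6|3
M = 3(10−1)−2·6−3 = 27−12−3 = 12

M = 12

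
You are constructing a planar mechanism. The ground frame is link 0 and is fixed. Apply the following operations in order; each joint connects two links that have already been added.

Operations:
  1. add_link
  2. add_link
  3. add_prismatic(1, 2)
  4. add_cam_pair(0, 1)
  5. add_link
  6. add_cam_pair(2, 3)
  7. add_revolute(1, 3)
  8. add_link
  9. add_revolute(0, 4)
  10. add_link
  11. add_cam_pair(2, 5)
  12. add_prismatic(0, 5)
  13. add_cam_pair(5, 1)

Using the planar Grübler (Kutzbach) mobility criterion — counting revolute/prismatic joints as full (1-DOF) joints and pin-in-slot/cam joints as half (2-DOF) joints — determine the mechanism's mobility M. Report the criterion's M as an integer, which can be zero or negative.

M = 3

(L,J1,J2)=(1,0,0); link0 fixed
link1: (2,0,0)
link2: (3,0,0)
P 1-2 [J1]: (3,1,0)
C 0-1 [J2]: (3,1,1)
link3: (4,1,1)
C 2-3 [J2]: (4,1,2)
R 1-3 [J1]: (4,2,2)
link4: (5,2,2)
R 0-4 [J1]: (5,3,2)
link5: (6,3,2)
C 2-5 [J2]: (6,3,3)
P 0-5 [J1]: (6,4,3)
C 5-1 [J2]: (6,4,4)
Grübler: 3·5 − 2·4 − 4 = 3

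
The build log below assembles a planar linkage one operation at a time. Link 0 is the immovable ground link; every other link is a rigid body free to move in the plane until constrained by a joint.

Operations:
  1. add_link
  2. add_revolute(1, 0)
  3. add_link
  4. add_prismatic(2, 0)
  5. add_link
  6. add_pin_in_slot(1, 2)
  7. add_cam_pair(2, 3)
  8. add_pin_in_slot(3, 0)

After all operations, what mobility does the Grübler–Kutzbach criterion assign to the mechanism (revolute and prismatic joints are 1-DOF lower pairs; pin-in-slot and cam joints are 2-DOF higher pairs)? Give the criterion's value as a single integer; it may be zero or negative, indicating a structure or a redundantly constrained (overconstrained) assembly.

M = 2

(L,J1,J2)=(1,0,0); link0 fixed
link1: (2,0,0)
R 1-0 [J1]: (2,1,0)
link2: (3,1,0)
P 2-0 [J1]: (3,2,0)
link3: (4,2,0)
PS 1-2 [J2]: (4,2,1)
C 2-3 [J2]: (4,2,2)
PS 3-0 [J2]: (4,2,3)
Grübler: 3·3 − 2·2 − 3 = 2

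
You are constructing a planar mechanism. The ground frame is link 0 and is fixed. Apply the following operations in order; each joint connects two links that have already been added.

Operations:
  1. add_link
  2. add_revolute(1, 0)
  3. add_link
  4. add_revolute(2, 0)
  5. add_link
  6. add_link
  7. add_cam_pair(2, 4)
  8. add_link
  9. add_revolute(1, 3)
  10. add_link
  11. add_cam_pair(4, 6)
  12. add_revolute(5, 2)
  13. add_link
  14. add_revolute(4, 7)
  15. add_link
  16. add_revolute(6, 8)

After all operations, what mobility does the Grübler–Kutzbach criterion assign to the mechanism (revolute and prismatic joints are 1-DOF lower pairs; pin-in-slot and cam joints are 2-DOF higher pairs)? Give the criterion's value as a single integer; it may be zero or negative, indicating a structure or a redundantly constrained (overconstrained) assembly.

M = 10

[1;0;0] (link 0 is ground)
L+ [2;0;0]
R(1,0)∈J1 [2;1;0]
L+ [3;1;0]
R(2,0)∈J1 [3;2;0]
L+ [4;2;0]
L+ [5;2;0]
C(2,4)∈J2 [5;2;1]
L+ [6;2;1]
R(1,3)∈J1 [6;3;1]
L+ [7;3;1]
C(4,6)∈J2 [7;3;2]
R(5,2)∈J1 [7;4;2]
L+ [8;4;2]
R(4,7)∈J1 [8;5;2]
L+ [9;5;2]
R(6,8)∈J1 [9;6;2]
mobility = 24 − 12 − 2 = 10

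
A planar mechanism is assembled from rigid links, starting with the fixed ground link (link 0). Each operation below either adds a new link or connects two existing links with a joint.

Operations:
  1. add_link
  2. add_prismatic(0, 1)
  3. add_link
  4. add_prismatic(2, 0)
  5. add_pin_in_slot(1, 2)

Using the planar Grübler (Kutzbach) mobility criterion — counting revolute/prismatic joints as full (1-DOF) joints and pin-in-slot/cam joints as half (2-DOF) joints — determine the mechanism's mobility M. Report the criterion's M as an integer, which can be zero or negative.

L=1 J1=0 J2=0
add link → L=2 J1=0 J2=0
P@0,1 dof=1 J1 → L=2 J1=1 J2=0
add link → L=3 J1=1 J2=0
P@2,0 dof=1 J1 → L=3 J1=2 J2=0
PS@1,2 dof=2 J2 → L=3 J1=2 J2=1
M=3(L−1)−2J1−J2=3·2−2·2−1=1

M = 1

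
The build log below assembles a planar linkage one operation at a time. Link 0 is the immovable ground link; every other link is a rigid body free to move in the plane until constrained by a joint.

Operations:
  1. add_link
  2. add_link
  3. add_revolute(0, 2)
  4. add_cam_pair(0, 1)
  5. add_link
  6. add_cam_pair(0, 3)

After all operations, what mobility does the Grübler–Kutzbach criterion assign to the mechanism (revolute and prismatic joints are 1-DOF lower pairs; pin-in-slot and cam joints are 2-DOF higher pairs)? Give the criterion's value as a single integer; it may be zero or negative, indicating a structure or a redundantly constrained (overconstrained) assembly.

M = 5

ground; <1,0,0>
#1 <2,0,0>
#2 <3,0,0>
R:0↔2 J1 <3,1,0>
C:0↔1 J2 <3,1,1>
#3 <4,1,1>
C:0↔3 J2 <4,1,2>
3×3 − 2×1 − 1×2 = 5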